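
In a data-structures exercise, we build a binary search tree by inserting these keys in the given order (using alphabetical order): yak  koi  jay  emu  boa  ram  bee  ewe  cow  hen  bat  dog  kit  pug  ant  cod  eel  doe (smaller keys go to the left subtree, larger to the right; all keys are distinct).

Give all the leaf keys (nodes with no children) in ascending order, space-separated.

Insert yak: tree is empty, so yak becomes the root.
Insert koi: koi < yak → go left. Place as left child of yak.
Insert jay: jay < yak → go left; jay < koi → go left. Place as left child of koi.
Insert emu: emu < yak → go left; emu < koi → go left; emu < jay → go left. Place as left child of jay.
Insert boa: boa < yak → go left; boa < koi → go left; boa < jay → go left; boa < emu → go left. Place as left child of emu.
Insert ram: ram < yak → go left; ram > koi → go right. Place as right child of koi.
Insert bee: bee < yak → go left; bee < koi → go left; bee < jay → go left; bee < emu → go left; bee < boa → go left. Place as left child of boa.
Insert ewe: ewe < yak → go left; ewe < koi → go left; ewe < jay → go left; ewe > emu → go right. Place as right child of emu.
Insert cow: cow < yak → go left; cow < koi → go left; cow < jay → go left; cow < emu → go left; cow > boa → go right. Place as right child of boa.
Insert hen: hen < yak → go left; hen < koi → go left; hen < jay → go left; hen > emu → go right; hen > ewe → go right. Place as right child of ewe.
Insert bat: bat < yak → go left; bat < koi → go left; bat < jay → go left; bat < emu → go left; bat < boa → go left; bat < bee → go left. Place as left child of bee.
Insert dog: dog < yak → go left; dog < koi → go left; dog < jay → go left; dog < emu → go left; dog > boa → go right; dog > cow → go right. Place as right child of cow.
Insert kit: kit < yak → go left; kit < koi → go left; kit > jay → go right. Place as right child of jay.
Insert pug: pug < yak → go left; pug > koi → go right; pug < ram → go left. Place as left child of ram.
Insert ant: ant < yak → go left; ant < koi → go left; ant < jay → go left; ant < emu → go left; ant < boa → go left; ant < bee → go left; ant < bat → go left. Place as left child of bat.
Insert cod: cod < yak → go left; cod < koi → go left; cod < jay → go left; cod < emu → go left; cod > boa → go right; cod < cow → go left. Place as left child of cow.
Insert eel: eel < yak → go left; eel < koi → go left; eel < jay → go left; eel < emu → go left; eel > boa → go right; eel > cow → go right; eel > dog → go right. Place as right child of dog.
Insert doe: doe < yak → go left; doe < koi → go left; doe < jay → go left; doe < emu → go left; doe > boa → go right; doe > cow → go right; doe < dog → go left. Place as left child of dog.

ant cod doe eel hen kit pug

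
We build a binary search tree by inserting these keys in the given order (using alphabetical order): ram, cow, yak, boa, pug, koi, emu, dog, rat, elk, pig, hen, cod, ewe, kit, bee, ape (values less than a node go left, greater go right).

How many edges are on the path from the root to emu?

Insert ram: tree is empty, so ram becomes the root.
Insert cow: cow < ram → go left. Place as left child of ram.
Insert yak: yak > ram → go right. Place as right child of ram.
Insert boa: boa < ram → go left; boa < cow → go left. Place as left child of cow.
Insert pug: pug < ram → go left; pug > cow → go right. Place as right child of cow.
Insert koi: koi < ram → go left; koi > cow → go right; koi < pug → go left. Place as left child of pug.
Insert emu: emu < ram → go left; emu > cow → go right; emu < pug → go left; emu < koi → go left. Place as left child of koi.
Insert dog: dog < ram → go left; dog > cow → go right; dog < pug → go left; dog < koi → go left; dog < emu → go left. Place as left child of emu.
Insert rat: rat > ram → go right; rat < yak → go left. Place as left child of yak.
Insert elk: elk < ram → go left; elk > cow → go right; elk < pug → go left; elk < koi → go left; elk < emu → go left; elk > dog → go right. Place as right child of dog.
Insert pig: pig < ram → go left; pig > cow → go right; pig < pug → go left; pig > koi → go right. Place as right child of koi.
Insert hen: hen < ram → go left; hen > cow → go right; hen < pug → go left; hen < koi → go left; hen > emu → go right. Place as right child of emu.
Insert cod: cod < ram → go left; cod < cow → go left; cod > boa → go right. Place as right child of boa.
Insert ewe: ewe < ram → go left; ewe > cow → go right; ewe < pug → go left; ewe < koi → go left; ewe > emu → go right; ewe < hen → go left. Place as left child of hen.
Insert kit: kit < ram → go left; kit > cow → go right; kit < pug → go left; kit < koi → go left; kit > emu → go right; kit > hen → go right. Place as right child of hen.
Insert bee: bee < ram → go left; bee < cow → go left; bee < boa → go left. Place as left child of boa.
Insert ape: ape < ram → go left; ape < cow → go left; ape < boa → go left; ape < bee → go left. Place as left child of bee.

Path to emu: ram → cow → pug → koi → emu, which is 4 edges.

4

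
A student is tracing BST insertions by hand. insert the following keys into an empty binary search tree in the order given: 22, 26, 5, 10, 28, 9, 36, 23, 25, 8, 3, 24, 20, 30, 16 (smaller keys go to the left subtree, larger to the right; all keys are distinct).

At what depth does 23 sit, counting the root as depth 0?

2

Resulting structure (node: left, right):
  22: L=5, R=26
  26: L=23, R=28
  5: L=3, R=10
  10: L=9, R=20
  28: L=–, R=36
  9: L=8, R=–
  36: L=30, R=–
  23: L=–, R=25
  25: L=24, R=–
  8: L=–, R=–
  3: L=–, R=–
  24: L=–, R=–
  20: L=16, R=–
  30: L=–, R=–
  16: L=–, R=–

Path to 23: 22 → 26 → 23, which is 2 edges.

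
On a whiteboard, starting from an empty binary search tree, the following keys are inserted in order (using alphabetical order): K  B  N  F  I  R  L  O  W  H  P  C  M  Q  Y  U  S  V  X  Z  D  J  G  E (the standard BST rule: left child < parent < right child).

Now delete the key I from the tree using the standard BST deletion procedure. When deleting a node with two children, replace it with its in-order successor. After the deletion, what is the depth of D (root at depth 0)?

K: root
B: left child of K (depth 1)
N: right child of K (depth 1)
F: right child of B (depth 2)
I: right child of F (depth 3)
R: right child of N (depth 2)
L: left child of N (depth 2)
O: left child of R (depth 3)
W: right child of R (depth 3)
H: left child of I (depth 4)
P: right child of O (depth 4)
C: left child of F (depth 3)
M: right child of L (depth 3)
Q: right child of P (depth 5)
Y: right child of W (depth 4)
U: left child of W (depth 4)
S: left child of U (depth 5)
V: right child of U (depth 5)
X: left child of Y (depth 5)
Z: right child of Y (depth 5)
D: right child of C (depth 4)
J: right child of I (depth 4)
G: left child of H (depth 5)
E: right child of D (depth 5)

Delete I (two children — replace with in-order successor).
After deletion, path to D: K → B → F → C → D.

4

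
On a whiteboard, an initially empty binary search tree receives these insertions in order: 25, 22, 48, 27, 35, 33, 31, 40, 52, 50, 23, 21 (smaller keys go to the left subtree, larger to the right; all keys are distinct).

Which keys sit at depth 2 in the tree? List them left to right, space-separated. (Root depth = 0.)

21 23 27 52

Resulting structure (node: left, right):
  25: L=22, R=48
  22: L=21, R=23
  48: L=27, R=52
  27: L=–, R=35
  35: L=33, R=40
  33: L=31, R=–
  31: L=–, R=–
  40: L=–, R=–
  52: L=50, R=–
  50: L=–, R=–
  23: L=–, R=–
  21: L=–, R=–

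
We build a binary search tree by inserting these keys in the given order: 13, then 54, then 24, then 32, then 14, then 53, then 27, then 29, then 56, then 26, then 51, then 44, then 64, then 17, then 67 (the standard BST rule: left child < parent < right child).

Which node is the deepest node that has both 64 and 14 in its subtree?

Insert 13: tree is empty, so 13 becomes the root.
Insert 54: 54 > 13 → go right. Place as right child of 13.
Insert 24: 24 > 13 → go right; 24 < 54 → go left. Place as left child of 54.
Insert 32: 32 > 13 → go right; 32 < 54 → go left; 32 > 24 → go right. Place as right child of 24.
Insert 14: 14 > 13 → go right; 14 < 54 → go left; 14 < 24 → go left. Place as left child of 24.
Insert 53: 53 > 13 → go right; 53 < 54 → go left; 53 > 24 → go right; 53 > 32 → go right. Place as right child of 32.
Insert 27: 27 > 13 → go right; 27 < 54 → go left; 27 > 24 → go right; 27 < 32 → go left. Place as left child of 32.
Insert 29: 29 > 13 → go right; 29 < 54 → go left; 29 > 24 → go right; 29 < 32 → go left; 29 > 27 → go right. Place as right child of 27.
Insert 56: 56 > 13 → go right; 56 > 54 → go right. Place as right child of 54.
Insert 26: 26 > 13 → go right; 26 < 54 → go left; 26 > 24 → go right; 26 < 32 → go left; 26 < 27 → go left. Place as left child of 27.
Insert 51: 51 > 13 → go right; 51 < 54 → go left; 51 > 24 → go right; 51 > 32 → go right; 51 < 53 → go left. Place as left child of 53.
Insert 44: 44 > 13 → go right; 44 < 54 → go left; 44 > 24 → go right; 44 > 32 → go right; 44 < 53 → go left; 44 < 51 → go left. Place as left child of 51.
Insert 64: 64 > 13 → go right; 64 > 54 → go right; 64 > 56 → go right. Place as right child of 56.
Insert 17: 17 > 13 → go right; 17 < 54 → go left; 17 < 24 → go left; 17 > 14 → go right. Place as right child of 14.
Insert 67: 67 > 13 → go right; 67 > 54 → go right; 67 > 56 → go right; 67 > 64 → go right. Place as right child of 64.

Path to 64: 13 → 54 → 56 → 64
Path to 14: 13 → 54 → 24 → 14
The paths share a prefix ending at 54, then split left and right.

54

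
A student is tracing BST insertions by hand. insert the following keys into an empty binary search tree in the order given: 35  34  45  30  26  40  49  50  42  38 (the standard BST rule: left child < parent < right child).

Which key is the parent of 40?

35: root
34: left child of 35 (depth 1)
45: right child of 35 (depth 1)
30: left child of 34 (depth 2)
26: left child of 30 (depth 3)
40: left child of 45 (depth 2)
49: right child of 45 (depth 2)
50: right child of 49 (depth 3)
42: right child of 40 (depth 3)
38: left child of 40 (depth 3)

45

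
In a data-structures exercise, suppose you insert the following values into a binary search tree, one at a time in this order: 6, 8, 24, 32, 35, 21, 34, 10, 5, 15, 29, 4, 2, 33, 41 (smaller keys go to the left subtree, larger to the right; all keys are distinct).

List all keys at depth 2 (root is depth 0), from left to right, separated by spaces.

4 24

Insert 6: tree is empty, so 6 becomes the root.
Insert 8: 8 > 6 → go right. Place as right child of 6.
Insert 24: 24 > 6 → go right; 24 > 8 → go right. Place as right child of 8.
Insert 32: 32 > 6 → go right; 32 > 8 → go right; 32 > 24 → go right. Place as right child of 24.
Insert 35: 35 > 6 → go right; 35 > 8 → go right; 35 > 24 → go right; 35 > 32 → go right. Place as right child of 32.
Insert 21: 21 > 6 → go right; 21 > 8 → go right; 21 < 24 → go left. Place as left child of 24.
Insert 34: 34 > 6 → go right; 34 > 8 → go right; 34 > 24 → go right; 34 > 32 → go right; 34 < 35 → go left. Place as left child of 35.
Insert 10: 10 > 6 → go right; 10 > 8 → go right; 10 < 24 → go left; 10 < 21 → go left. Place as left child of 21.
Insert 5: 5 < 6 → go left. Place as left child of 6.
Insert 15: 15 > 6 → go right; 15 > 8 → go right; 15 < 24 → go left; 15 < 21 → go left; 15 > 10 → go right. Place as right child of 10.
Insert 29: 29 > 6 → go right; 29 > 8 → go right; 29 > 24 → go right; 29 < 32 → go left. Place as left child of 32.
Insert 4: 4 < 6 → go left; 4 < 5 → go left. Place as left child of 5.
Insert 2: 2 < 6 → go left; 2 < 5 → go left; 2 < 4 → go left. Place as left child of 4.
Insert 33: 33 > 6 → go right; 33 > 8 → go right; 33 > 24 → go right; 33 > 32 → go right; 33 < 35 → go left; 33 < 34 → go left. Place as left child of 34.
Insert 41: 41 > 6 → go right; 41 > 8 → go right; 41 > 24 → go right; 41 > 32 → go right; 41 > 35 → go right. Place as right child of 35.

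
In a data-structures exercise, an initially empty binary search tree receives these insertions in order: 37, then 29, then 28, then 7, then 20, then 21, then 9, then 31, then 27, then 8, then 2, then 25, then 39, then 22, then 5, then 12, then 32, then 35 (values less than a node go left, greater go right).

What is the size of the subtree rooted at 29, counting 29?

Resulting structure (node: left, right):
  37: L=29, R=39
  29: L=28, R=31
  28: L=7, R=–
  7: L=2, R=20
  20: L=9, R=21
  21: L=–, R=27
  9: L=8, R=12
  31: L=–, R=32
  27: L=25, R=–
  8: L=–, R=–
  2: L=–, R=5
  25: L=22, R=–
  39: L=–, R=–
  22: L=–, R=–
  5: L=–, R=–
  12: L=–, R=–
  32: L=–, R=35
  35: L=–, R=–

Subtree rooted at 29 contains: 29, 28, 7, 2, 5, 20, 9, 8, 12, 21, 27, 25, 22, 31, 32, 35 — 16 nodes.

16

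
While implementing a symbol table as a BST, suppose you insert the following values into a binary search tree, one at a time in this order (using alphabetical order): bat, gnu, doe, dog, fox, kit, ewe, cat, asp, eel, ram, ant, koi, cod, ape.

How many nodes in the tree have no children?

4

bat: root
gnu: right child of bat (depth 1)
doe: left child of gnu (depth 2)
dog: right child of doe (depth 3)
fox: right child of dog (depth 4)
kit: right child of gnu (depth 2)
ewe: left child of fox (depth 5)
cat: left child of doe (depth 3)
asp: left child of bat (depth 1)
eel: left child of ewe (depth 6)
ram: right child of kit (depth 3)
ant: left child of asp (depth 2)
koi: left child of ram (depth 4)
cod: right child of cat (depth 4)
ape: right child of ant (depth 3)

Leaves: ape, cod, eel, koi — 4 in total.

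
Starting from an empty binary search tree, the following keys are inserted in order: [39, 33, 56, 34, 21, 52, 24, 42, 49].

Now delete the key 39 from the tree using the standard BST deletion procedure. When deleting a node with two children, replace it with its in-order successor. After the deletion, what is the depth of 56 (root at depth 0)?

Resulting structure (node: left, right):
  39: L=33, R=56
  33: L=21, R=34
  56: L=52, R=–
  34: L=–, R=–
  21: L=–, R=24
  52: L=42, R=–
  24: L=–, R=–
  42: L=–, R=49
  49: L=–, R=–

Delete 39 (two children — replace with in-order successor).
After deletion, path to 56: 42 → 56.

1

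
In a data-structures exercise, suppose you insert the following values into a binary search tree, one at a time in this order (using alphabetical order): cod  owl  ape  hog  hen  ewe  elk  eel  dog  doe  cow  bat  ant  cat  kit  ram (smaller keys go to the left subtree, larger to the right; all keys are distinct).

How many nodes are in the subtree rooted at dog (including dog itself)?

cod: root
owl: right child of cod (depth 1)
ape: left child of cod (depth 1)
hog: left child of owl (depth 2)
hen: left child of hog (depth 3)
ewe: left child of hen (depth 4)
elk: left child of ewe (depth 5)
eel: left child of elk (depth 6)
dog: left child of eel (depth 7)
doe: left child of dog (depth 8)
cow: left child of doe (depth 9)
bat: right child of ape (depth 2)
ant: left child of ape (depth 2)
cat: right child of bat (depth 3)
kit: right child of hog (depth 3)
ram: right child of owl (depth 2)

Subtree rooted at dog contains: dog, doe, cow — 3 nodes.

3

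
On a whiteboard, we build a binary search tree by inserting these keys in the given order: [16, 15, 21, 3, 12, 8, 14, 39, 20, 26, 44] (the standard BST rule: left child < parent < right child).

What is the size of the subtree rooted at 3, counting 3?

4

Insert 16: tree is empty, so 16 becomes the root.
Insert 15: 15 < 16 → go left. Place as left child of 16.
Insert 21: 21 > 16 → go right. Place as right child of 16.
Insert 3: 3 < 16 → go left; 3 < 15 → go left. Place as left child of 15.
Insert 12: 12 < 16 → go left; 12 < 15 → go left; 12 > 3 → go right. Place as right child of 3.
Insert 8: 8 < 16 → go left; 8 < 15 → go left; 8 > 3 → go right; 8 < 12 → go left. Place as left child of 12.
Insert 14: 14 < 16 → go left; 14 < 15 → go left; 14 > 3 → go right; 14 > 12 → go right. Place as right child of 12.
Insert 39: 39 > 16 → go right; 39 > 21 → go right. Place as right child of 21.
Insert 20: 20 > 16 → go right; 20 < 21 → go left. Place as left child of 21.
Insert 26: 26 > 16 → go right; 26 > 21 → go right; 26 < 39 → go left. Place as left child of 39.
Insert 44: 44 > 16 → go right; 44 > 21 → go right; 44 > 39 → go right. Place as right child of 39.

Subtree rooted at 3 contains: 3, 12, 8, 14 — 4 nodes.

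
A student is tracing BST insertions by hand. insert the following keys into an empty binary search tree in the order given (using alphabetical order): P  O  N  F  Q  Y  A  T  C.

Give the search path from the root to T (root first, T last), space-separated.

P Q Y T

P: root
O: left child of P (depth 1)
N: left child of O (depth 2)
F: left child of N (depth 3)
Q: right child of P (depth 1)
Y: right child of Q (depth 2)
A: left child of F (depth 4)
T: left child of Y (depth 3)
C: right child of A (depth 5)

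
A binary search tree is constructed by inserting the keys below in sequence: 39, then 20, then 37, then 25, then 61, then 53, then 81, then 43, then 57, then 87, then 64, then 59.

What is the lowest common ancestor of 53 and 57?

53

39: root
20: left child of 39 (depth 1)
37: right child of 20 (depth 2)
25: left child of 37 (depth 3)
61: right child of 39 (depth 1)
53: left child of 61 (depth 2)
81: right child of 61 (depth 2)
43: left child of 53 (depth 3)
57: right child of 53 (depth 3)
87: right child of 81 (depth 3)
64: left child of 81 (depth 3)
59: right child of 57 (depth 4)

Path to 53: 39 → 61 → 53
Path to 57: 39 → 61 → 53 → 57
53 lies on both paths and is an ancestor of the other node.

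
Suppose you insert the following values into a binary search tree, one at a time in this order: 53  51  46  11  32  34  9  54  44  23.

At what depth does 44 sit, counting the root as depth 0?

Resulting structure (node: left, right):
  53: L=51, R=54
  51: L=46, R=–
  46: L=11, R=–
  11: L=9, R=32
  32: L=23, R=34
  34: L=–, R=44
  9: L=–, R=–
  54: L=–, R=–
  44: L=–, R=–
  23: L=–, R=–

Path to 44: 53 → 51 → 46 → 11 → 32 → 34 → 44, which is 6 edges.

6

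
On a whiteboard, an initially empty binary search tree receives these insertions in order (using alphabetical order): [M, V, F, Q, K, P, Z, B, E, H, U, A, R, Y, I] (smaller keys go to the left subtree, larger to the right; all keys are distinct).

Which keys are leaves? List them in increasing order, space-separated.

A E I P R Y

Insert M: tree is empty, so M becomes the root.
Insert V: V > M → go right. Place as right child of M.
Insert F: F < M → go left. Place as left child of M.
Insert Q: Q > M → go right; Q < V → go left. Place as left child of V.
Insert K: K < M → go left; K > F → go right. Place as right child of F.
Insert P: P > M → go right; P < V → go left; P < Q → go left. Place as left child of Q.
Insert Z: Z > M → go right; Z > V → go right. Place as right child of V.
Insert B: B < M → go left; B < F → go left. Place as left child of F.
Insert E: E < M → go left; E < F → go left; E > B → go right. Place as right child of B.
Insert H: H < M → go left; H > F → go right; H < K → go left. Place as left child of K.
Insert U: U > M → go right; U < V → go left; U > Q → go right. Place as right child of Q.
Insert A: A < M → go left; A < F → go left; A < B → go left. Place as left child of B.
Insert R: R > M → go right; R < V → go left; R > Q → go right; R < U → go left. Place as left child of U.
Insert Y: Y > M → go right; Y > V → go right; Y < Z → go left. Place as left child of Z.
Insert I: I < M → go left; I > F → go right; I < K → go left; I > H → go right. Place as right child of H.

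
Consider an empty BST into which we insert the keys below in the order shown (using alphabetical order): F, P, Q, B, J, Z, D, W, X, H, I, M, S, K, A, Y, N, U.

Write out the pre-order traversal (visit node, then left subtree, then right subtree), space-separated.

F B A D P J H I M K N Q Z W S U X Y

Resulting structure (node: left, right):
  F: L=B, R=P
  P: L=J, R=Q
  Q: L=–, R=Z
  B: L=A, R=D
  J: L=H, R=M
  Z: L=W, R=–
  D: L=–, R=–
  W: L=S, R=X
  X: L=–, R=Y
  H: L=–, R=I
  I: L=–, R=–
  M: L=K, R=N
  S: L=–, R=U
  K: L=–, R=–
  A: L=–, R=–
  Y: L=–, R=–
  N: L=–, R=–
  U: L=–, R=–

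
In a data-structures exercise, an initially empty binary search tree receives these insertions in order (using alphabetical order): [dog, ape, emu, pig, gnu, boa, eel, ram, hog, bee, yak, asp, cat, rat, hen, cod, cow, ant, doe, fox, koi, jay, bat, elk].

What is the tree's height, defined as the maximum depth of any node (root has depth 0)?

6

Resulting structure (node: left, right):
  dog: L=ape, R=emu
  ape: L=ant, R=boa
  emu: L=eel, R=pig
  pig: L=gnu, R=ram
  gnu: L=fox, R=hog
  boa: L=bee, R=cat
  eel: L=–, R=elk
  ram: L=–, R=yak
  hog: L=hen, R=koi
  bee: L=asp, R=–
  yak: L=rat, R=–
  asp: L=–, R=bat
  cat: L=–, R=cod
  rat: L=–, R=–
  hen: L=–, R=–
  cod: L=–, R=cow
  cow: L=–, R=doe
  ant: L=–, R=–
  doe: L=–, R=–
  fox: L=–, R=–
  koi: L=jay, R=–
  jay: L=–, R=–
  bat: L=–, R=–
  elk: L=–, R=–

The deepest node is doe at depth 6.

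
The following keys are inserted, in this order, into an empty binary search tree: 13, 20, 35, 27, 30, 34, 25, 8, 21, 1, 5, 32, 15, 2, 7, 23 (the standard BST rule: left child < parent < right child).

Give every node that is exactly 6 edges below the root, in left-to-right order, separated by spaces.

Resulting structure (node: left, right):
  13: L=8, R=20
  20: L=15, R=35
  35: L=27, R=–
  27: L=25, R=30
  30: L=–, R=34
  34: L=32, R=–
  25: L=21, R=–
  8: L=1, R=–
  21: L=–, R=23
  1: L=–, R=5
  5: L=2, R=7
  32: L=–, R=–
  15: L=–, R=–
  2: L=–, R=–
  7: L=–, R=–
  23: L=–, R=–

23 32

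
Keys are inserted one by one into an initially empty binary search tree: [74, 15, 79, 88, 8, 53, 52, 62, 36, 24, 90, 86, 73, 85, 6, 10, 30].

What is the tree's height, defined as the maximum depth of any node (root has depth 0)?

6

Insert 74: tree is empty, so 74 becomes the root.
Insert 15: 15 < 74 → go left. Place as left child of 74.
Insert 79: 79 > 74 → go right. Place as right child of 74.
Insert 88: 88 > 74 → go right; 88 > 79 → go right. Place as right child of 79.
Insert 8: 8 < 74 → go left; 8 < 15 → go left. Place as left child of 15.
Insert 53: 53 < 74 → go left; 53 > 15 → go right. Place as right child of 15.
Insert 52: 52 < 74 → go left; 52 > 15 → go right; 52 < 53 → go left. Place as left child of 53.
Insert 62: 62 < 74 → go left; 62 > 15 → go right; 62 > 53 → go right. Place as right child of 53.
Insert 36: 36 < 74 → go left; 36 > 15 → go right; 36 < 53 → go left; 36 < 52 → go left. Place as left child of 52.
Insert 24: 24 < 74 → go left; 24 > 15 → go right; 24 < 53 → go left; 24 < 52 → go left; 24 < 36 → go left. Place as left child of 36.
Insert 90: 90 > 74 → go right; 90 > 79 → go right; 90 > 88 → go right. Place as right child of 88.
Insert 86: 86 > 74 → go right; 86 > 79 → go right; 86 < 88 → go left. Place as left child of 88.
Insert 73: 73 < 74 → go left; 73 > 15 → go right; 73 > 53 → go right; 73 > 62 → go right. Place as right child of 62.
Insert 85: 85 > 74 → go right; 85 > 79 → go right; 85 < 88 → go left; 85 < 86 → go left. Place as left child of 86.
Insert 6: 6 < 74 → go left; 6 < 15 → go left; 6 < 8 → go left. Place as left child of 8.
Insert 10: 10 < 74 → go left; 10 < 15 → go left; 10 > 8 → go right. Place as right child of 8.
Insert 30: 30 < 74 → go left; 30 > 15 → go right; 30 < 53 → go left; 30 < 52 → go left; 30 < 36 → go left; 30 > 24 → go right. Place as right child of 24.

The deepest node is 30 at depth 6.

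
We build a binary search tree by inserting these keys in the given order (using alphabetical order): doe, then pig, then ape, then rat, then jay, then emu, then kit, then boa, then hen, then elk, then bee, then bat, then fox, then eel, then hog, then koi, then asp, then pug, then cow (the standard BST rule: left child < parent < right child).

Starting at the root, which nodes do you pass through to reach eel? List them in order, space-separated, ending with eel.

doe pig jay emu elk eel

Insert doe: tree is empty, so doe becomes the root.
Insert pig: pig > doe → go right. Place as right child of doe.
Insert ape: ape < doe → go left. Place as left child of doe.
Insert rat: rat > doe → go right; rat > pig → go right. Place as right child of pig.
Insert jay: jay > doe → go right; jay < pig → go left. Place as left child of pig.
Insert emu: emu > doe → go right; emu < pig → go left; emu < jay → go left. Place as left child of jay.
Insert kit: kit > doe → go right; kit < pig → go left; kit > jay → go right. Place as right child of jay.
Insert boa: boa < doe → go left; boa > ape → go right. Place as right child of ape.
Insert hen: hen > doe → go right; hen < pig → go left; hen < jay → go left; hen > emu → go right. Place as right child of emu.
Insert elk: elk > doe → go right; elk < pig → go left; elk < jay → go left; elk < emu → go left. Place as left child of emu.
Insert bee: bee < doe → go left; bee > ape → go right; bee < boa → go left. Place as left child of boa.
Insert bat: bat < doe → go left; bat > ape → go right; bat < boa → go left; bat < bee → go left. Place as left child of bee.
Insert fox: fox > doe → go right; fox < pig → go left; fox < jay → go left; fox > emu → go right; fox < hen → go left. Place as left child of hen.
Insert eel: eel > doe → go right; eel < pig → go left; eel < jay → go left; eel < emu → go left; eel < elk → go left. Place as left child of elk.
Insert hog: hog > doe → go right; hog < pig → go left; hog < jay → go left; hog > emu → go right; hog > hen → go right. Place as right child of hen.
Insert koi: koi > doe → go right; koi < pig → go left; koi > jay → go right; koi > kit → go right. Place as right child of kit.
Insert asp: asp < doe → go left; asp > ape → go right; asp < boa → go left; asp < bee → go left; asp < bat → go left. Place as left child of bat.
Insert pug: pug > doe → go right; pug > pig → go right; pug < rat → go left. Place as left child of rat.
Insert cow: cow < doe → go left; cow > ape → go right; cow > boa → go right. Place as right child of boa.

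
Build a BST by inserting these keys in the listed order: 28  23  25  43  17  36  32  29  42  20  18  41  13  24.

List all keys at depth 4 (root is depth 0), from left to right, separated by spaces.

Resulting structure (node: left, right):
  28: L=23, R=43
  23: L=17, R=25
  25: L=24, R=–
  43: L=36, R=–
  17: L=13, R=20
  36: L=32, R=42
  32: L=29, R=–
  29: L=–, R=–
  42: L=41, R=–
  20: L=18, R=–
  18: L=–, R=–
  41: L=–, R=–
  13: L=–, R=–
  24: L=–, R=–

18 29 41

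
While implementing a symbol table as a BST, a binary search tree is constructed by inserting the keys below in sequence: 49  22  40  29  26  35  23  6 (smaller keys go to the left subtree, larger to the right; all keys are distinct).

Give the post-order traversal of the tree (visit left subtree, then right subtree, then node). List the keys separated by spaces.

Resulting structure (node: left, right):
  49: L=22, R=–
  22: L=6, R=40
  40: L=29, R=–
  29: L=26, R=35
  26: L=23, R=–
  35: L=–, R=–
  23: L=–, R=–
  6: L=–, R=–

6 23 26 35 29 40 22 49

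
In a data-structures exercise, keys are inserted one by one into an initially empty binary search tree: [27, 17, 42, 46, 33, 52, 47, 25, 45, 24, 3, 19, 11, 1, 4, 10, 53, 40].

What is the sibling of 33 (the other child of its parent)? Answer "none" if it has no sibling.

46

Insert 27: tree is empty, so 27 becomes the root.
Insert 17: 17 < 27 → go left. Place as left child of 27.
Insert 42: 42 > 27 → go right. Place as right child of 27.
Insert 46: 46 > 27 → go right; 46 > 42 → go right. Place as right child of 42.
Insert 33: 33 > 27 → go right; 33 < 42 → go left. Place as left child of 42.
Insert 52: 52 > 27 → go right; 52 > 42 → go right; 52 > 46 → go right. Place as right child of 46.
Insert 47: 47 > 27 → go right; 47 > 42 → go right; 47 > 46 → go right; 47 < 52 → go left. Place as left child of 52.
Insert 25: 25 < 27 → go left; 25 > 17 → go right. Place as right child of 17.
Insert 45: 45 > 27 → go right; 45 > 42 → go right; 45 < 46 → go left. Place as left child of 46.
Insert 24: 24 < 27 → go left; 24 > 17 → go right; 24 < 25 → go left. Place as left child of 25.
Insert 3: 3 < 27 → go left; 3 < 17 → go left. Place as left child of 17.
Insert 19: 19 < 27 → go left; 19 > 17 → go right; 19 < 25 → go left; 19 < 24 → go left. Place as left child of 24.
Insert 11: 11 < 27 → go left; 11 < 17 → go left; 11 > 3 → go right. Place as right child of 3.
Insert 1: 1 < 27 → go left; 1 < 17 → go left; 1 < 3 → go left. Place as left child of 3.
Insert 4: 4 < 27 → go left; 4 < 17 → go left; 4 > 3 → go right; 4 < 11 → go left. Place as left child of 11.
Insert 10: 10 < 27 → go left; 10 < 17 → go left; 10 > 3 → go right; 10 < 11 → go left; 10 > 4 → go right. Place as right child of 4.
Insert 53: 53 > 27 → go right; 53 > 42 → go right; 53 > 46 → go right; 53 > 52 → go right. Place as right child of 52.
Insert 40: 40 > 27 → go right; 40 < 42 → go left; 40 > 33 → go right. Place as right child of 33.

33's parent is 42; the other child of 42 is 46.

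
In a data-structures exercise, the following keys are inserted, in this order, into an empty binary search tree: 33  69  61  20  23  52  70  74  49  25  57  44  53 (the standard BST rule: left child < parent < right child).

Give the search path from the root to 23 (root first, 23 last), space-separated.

33 20 23

33: root
69: right child of 33 (depth 1)
61: left child of 69 (depth 2)
20: left child of 33 (depth 1)
23: right child of 20 (depth 2)
52: left child of 61 (depth 3)
70: right child of 69 (depth 2)
74: right child of 70 (depth 3)
49: left child of 52 (depth 4)
25: right child of 23 (depth 3)
57: right child of 52 (depth 4)
44: left child of 49 (depth 5)
53: left child of 57 (depth 5)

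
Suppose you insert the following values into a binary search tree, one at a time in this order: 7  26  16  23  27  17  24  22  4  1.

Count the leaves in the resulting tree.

4

Insert 7: tree is empty, so 7 becomes the root.
Insert 26: 26 > 7 → go right. Place as right child of 7.
Insert 16: 16 > 7 → go right; 16 < 26 → go left. Place as left child of 26.
Insert 23: 23 > 7 → go right; 23 < 26 → go left; 23 > 16 → go right. Place as right child of 16.
Insert 27: 27 > 7 → go right; 27 > 26 → go right. Place as right child of 26.
Insert 17: 17 > 7 → go right; 17 < 26 → go left; 17 > 16 → go right; 17 < 23 → go left. Place as left child of 23.
Insert 24: 24 > 7 → go right; 24 < 26 → go left; 24 > 16 → go right; 24 > 23 → go right. Place as right child of 23.
Insert 22: 22 > 7 → go right; 22 < 26 → go left; 22 > 16 → go right; 22 < 23 → go left; 22 > 17 → go right. Place as right child of 17.
Insert 4: 4 < 7 → go left. Place as left child of 7.
Insert 1: 1 < 7 → go left; 1 < 4 → go left. Place as left child of 4.

Leaves: 1, 22, 24, 27 — 4 in total.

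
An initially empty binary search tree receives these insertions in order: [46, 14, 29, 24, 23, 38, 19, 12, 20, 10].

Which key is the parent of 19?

23

46: root
14: left child of 46 (depth 1)
29: right child of 14 (depth 2)
24: left child of 29 (depth 3)
23: left child of 24 (depth 4)
38: right child of 29 (depth 3)
19: left child of 23 (depth 5)
12: left child of 14 (depth 2)
20: right child of 19 (depth 6)
10: left child of 12 (depth 3)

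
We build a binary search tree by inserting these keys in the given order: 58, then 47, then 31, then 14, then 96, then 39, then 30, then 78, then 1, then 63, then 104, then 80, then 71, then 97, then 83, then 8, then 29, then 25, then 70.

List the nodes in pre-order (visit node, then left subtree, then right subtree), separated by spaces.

58 47 31 14 1 8 30 29 25 39 96 78 63 71 70 80 83 104 97

58: root
47: left child of 58 (depth 1)
31: left child of 47 (depth 2)
14: left child of 31 (depth 3)
96: right child of 58 (depth 1)
39: right child of 31 (depth 3)
30: right child of 14 (depth 4)
78: left child of 96 (depth 2)
1: left child of 14 (depth 4)
63: left child of 78 (depth 3)
104: right child of 96 (depth 2)
80: right child of 78 (depth 3)
71: right child of 63 (depth 4)
97: left child of 104 (depth 3)
83: right child of 80 (depth 4)
8: right child of 1 (depth 5)
29: left child of 30 (depth 5)
25: left child of 29 (depth 6)
70: left child of 71 (depth 5)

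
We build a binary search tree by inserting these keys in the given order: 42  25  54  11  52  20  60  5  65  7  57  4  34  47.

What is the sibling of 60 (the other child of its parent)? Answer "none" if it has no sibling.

52

Resulting structure (node: left, right):
  42: L=25, R=54
  25: L=11, R=34
  54: L=52, R=60
  11: L=5, R=20
  52: L=47, R=–
  20: L=–, R=–
  60: L=57, R=65
  5: L=4, R=7
  65: L=–, R=–
  7: L=–, R=–
  57: L=–, R=–
  4: L=–, R=–
  34: L=–, R=–
  47: L=–, R=–

60's parent is 54; the other child of 54 is 52.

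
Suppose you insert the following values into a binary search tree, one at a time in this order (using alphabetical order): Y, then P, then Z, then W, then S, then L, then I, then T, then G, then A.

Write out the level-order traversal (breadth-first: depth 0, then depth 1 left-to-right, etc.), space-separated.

Y P Z L W I S G T A

Y: root
P: left child of Y (depth 1)
Z: right child of Y (depth 1)
W: right child of P (depth 2)
S: left child of W (depth 3)
L: left child of P (depth 2)
I: left child of L (depth 3)
T: right child of S (depth 4)
G: left child of I (depth 4)
A: left child of G (depth 5)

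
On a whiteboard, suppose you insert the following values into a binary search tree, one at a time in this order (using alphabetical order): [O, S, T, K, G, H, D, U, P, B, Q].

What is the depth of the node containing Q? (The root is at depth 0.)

3

Insert O: tree is empty, so O becomes the root.
Insert S: S > O → go right. Place as right child of O.
Insert T: T > O → go right; T > S → go right. Place as right child of S.
Insert K: K < O → go left. Place as left child of O.
Insert G: G < O → go left; G < K → go left. Place as left child of K.
Insert H: H < O → go left; H < K → go left; H > G → go right. Place as right child of G.
Insert D: D < O → go left; D < K → go left; D < G → go left. Place as left child of G.
Insert U: U > O → go right; U > S → go right; U > T → go right. Place as right child of T.
Insert P: P > O → go right; P < S → go left. Place as left child of S.
Insert B: B < O → go left; B < K → go left; B < G → go left; B < D → go left. Place as left child of D.
Insert Q: Q > O → go right; Q < S → go left; Q > P → go right. Place as right child of P.

Path to Q: O → S → P → Q, which is 3 edges.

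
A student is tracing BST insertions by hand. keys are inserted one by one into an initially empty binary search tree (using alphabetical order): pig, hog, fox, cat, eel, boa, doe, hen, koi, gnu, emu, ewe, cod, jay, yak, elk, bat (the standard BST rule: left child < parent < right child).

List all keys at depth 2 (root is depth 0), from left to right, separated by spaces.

Insert pig: tree is empty, so pig becomes the root.
Insert hog: hog < pig → go left. Place as left child of pig.
Insert fox: fox < pig → go left; fox < hog → go left. Place as left child of hog.
Insert cat: cat < pig → go left; cat < hog → go left; cat < fox → go left. Place as left child of fox.
Insert eel: eel < pig → go left; eel < hog → go left; eel < fox → go left; eel > cat → go right. Place as right child of cat.
Insert boa: boa < pig → go left; boa < hog → go left; boa < fox → go left; boa < cat → go left. Place as left child of cat.
Insert doe: doe < pig → go left; doe < hog → go left; doe < fox → go left; doe > cat → go right; doe < eel → go left. Place as left child of eel.
Insert hen: hen < pig → go left; hen < hog → go left; hen > fox → go right. Place as right child of fox.
Insert koi: koi < pig → go left; koi > hog → go right. Place as right child of hog.
Insert gnu: gnu < pig → go left; gnu < hog → go left; gnu > fox → go right; gnu < hen → go left. Place as left child of hen.
Insert emu: emu < pig → go left; emu < hog → go left; emu < fox → go left; emu > cat → go right; emu > eel → go right. Place as right child of eel.
Insert ewe: ewe < pig → go left; ewe < hog → go left; ewe < fox → go left; ewe > cat → go right; ewe > eel → go right; ewe > emu → go right. Place as right child of emu.
Insert cod: cod < pig → go left; cod < hog → go left; cod < fox → go left; cod > cat → go right; cod < eel → go left; cod < doe → go left. Place as left child of doe.
Insert jay: jay < pig → go left; jay > hog → go right; jay < koi → go left. Place as left child of koi.
Insert yak: yak > pig → go right. Place as right child of pig.
Insert elk: elk < pig → go left; elk < hog → go left; elk < fox → go left; elk > cat → go right; elk > eel → go right; elk < emu → go left. Place as left child of emu.
Insert bat: bat < pig → go left; bat < hog → go left; bat < fox → go left; bat < cat → go left; bat < boa → go left. Place as left child of boa.

fox koi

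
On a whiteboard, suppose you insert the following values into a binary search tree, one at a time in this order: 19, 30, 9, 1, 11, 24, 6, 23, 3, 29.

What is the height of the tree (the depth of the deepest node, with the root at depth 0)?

19: root
30: right child of 19 (depth 1)
9: left child of 19 (depth 1)
1: left child of 9 (depth 2)
11: right child of 9 (depth 2)
24: left child of 30 (depth 2)
6: right child of 1 (depth 3)
23: left child of 24 (depth 3)
3: left child of 6 (depth 4)
29: right child of 24 (depth 3)

The deepest node is 3 at depth 4.

4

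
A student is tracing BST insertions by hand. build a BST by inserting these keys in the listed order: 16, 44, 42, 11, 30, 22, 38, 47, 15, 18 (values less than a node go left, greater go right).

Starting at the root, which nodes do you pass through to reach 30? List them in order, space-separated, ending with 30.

16 44 42 30

Resulting structure (node: left, right):
  16: L=11, R=44
  44: L=42, R=47
  42: L=30, R=–
  11: L=–, R=15
  30: L=22, R=38
  22: L=18, R=–
  38: L=–, R=–
  47: L=–, R=–
  15: L=–, R=–
  18: L=–, R=–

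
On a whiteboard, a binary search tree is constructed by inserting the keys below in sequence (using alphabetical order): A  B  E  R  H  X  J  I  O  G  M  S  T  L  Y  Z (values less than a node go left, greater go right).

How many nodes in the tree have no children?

5

A: root
B: right child of A (depth 1)
E: right child of B (depth 2)
R: right child of E (depth 3)
H: left child of R (depth 4)
X: right child of R (depth 4)
J: right child of H (depth 5)
I: left child of J (depth 6)
O: right child of J (depth 6)
G: left child of H (depth 5)
M: left child of O (depth 7)
S: left child of X (depth 5)
T: right child of S (depth 6)
L: left child of M (depth 8)
Y: right child of X (depth 5)
Z: right child of Y (depth 6)

Leaves: G, I, L, T, Z — 5 in total.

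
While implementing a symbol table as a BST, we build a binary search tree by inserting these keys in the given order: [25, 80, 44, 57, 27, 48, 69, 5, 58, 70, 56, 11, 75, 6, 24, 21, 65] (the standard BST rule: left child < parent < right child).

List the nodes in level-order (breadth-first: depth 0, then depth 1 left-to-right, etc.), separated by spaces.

Resulting structure (node: left, right):
  25: L=5, R=80
  80: L=44, R=–
  44: L=27, R=57
  57: L=48, R=69
  27: L=–, R=–
  48: L=–, R=56
  69: L=58, R=70
  5: L=–, R=11
  58: L=–, R=65
  70: L=–, R=75
  56: L=–, R=–
  11: L=6, R=24
  75: L=–, R=–
  6: L=–, R=–
  24: L=21, R=–
  21: L=–, R=–
  65: L=–, R=–

25 5 80 11 44 6 24 27 57 21 48 69 56 58 70 65 75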